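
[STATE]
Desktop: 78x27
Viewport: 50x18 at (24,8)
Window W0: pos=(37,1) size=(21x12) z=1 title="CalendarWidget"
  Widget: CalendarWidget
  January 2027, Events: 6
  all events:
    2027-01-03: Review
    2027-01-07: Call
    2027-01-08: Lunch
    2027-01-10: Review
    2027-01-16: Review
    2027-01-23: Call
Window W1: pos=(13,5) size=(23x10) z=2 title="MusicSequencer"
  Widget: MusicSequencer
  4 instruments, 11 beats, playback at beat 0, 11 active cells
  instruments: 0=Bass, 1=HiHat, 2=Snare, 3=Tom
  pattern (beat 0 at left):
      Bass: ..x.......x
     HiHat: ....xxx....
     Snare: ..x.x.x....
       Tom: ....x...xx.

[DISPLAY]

4567890    ┃ ┃11 12 13 14 15 16* ┃                
······█    ┃ ┃18 19 20 21 22 23* ┃                
███····    ┃ ┃25 26 27 28 29 30 3┃                
█·█····    ┃ ┃                   ┃                
█···██·    ┃ ┗━━━━━━━━━━━━━━━━━━━┛                
           ┃                                      
━━━━━━━━━━━┛                                      
                                                  
                                                  
                                                  
                                                  
                                                  
                                                  
                                                  
                                                  
                                                  
                                                  
                                                  


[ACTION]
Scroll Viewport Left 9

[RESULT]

     ▼1234567890    ┃ ┃11 12 13 14 15 16* ┃       
 Bass··█·······█    ┃ ┃18 19 20 21 22 23* ┃       
HiHat····███····    ┃ ┃25 26 27 28 29 30 3┃       
Snare··█·█·█····    ┃ ┃                   ┃       
  Tom····█···██·    ┃ ┗━━━━━━━━━━━━━━━━━━━┛       
                    ┃                             
━━━━━━━━━━━━━━━━━━━━┛                             
                                                  
                                                  
                                                  
                                                  
                                                  
                                                  
                                                  
                                                  
                                                  
                                                  
                                                  


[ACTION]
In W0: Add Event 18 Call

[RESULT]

     ▼1234567890    ┃ ┃11 12 13 14 15 16* ┃       
 Bass··█·······█    ┃ ┃18* 19 20 21 22 23*┃       
HiHat····███····    ┃ ┃25 26 27 28 29 30 3┃       
Snare··█·█·█····    ┃ ┃                   ┃       
  Tom····█···██·    ┃ ┗━━━━━━━━━━━━━━━━━━━┛       
                    ┃                             
━━━━━━━━━━━━━━━━━━━━┛                             
                                                  
                                                  
                                                  
                                                  
                                                  
                                                  
                                                  
                                                  
                                                  
                                                  
                                                  


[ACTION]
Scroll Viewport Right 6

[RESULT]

1234567890    ┃ ┃11 12 13 14 15 16* ┃             
·█·······█    ┃ ┃18* 19 20 21 22 23*┃             
···███····    ┃ ┃25 26 27 28 29 30 3┃             
·█·█·█····    ┃ ┃                   ┃             
···█···██·    ┃ ┗━━━━━━━━━━━━━━━━━━━┛             
              ┃                                   
━━━━━━━━━━━━━━┛                                   
                                                  
                                                  
                                                  
                                                  
                                                  
                                                  
                                                  
                                                  
                                                  
                                                  
                                                  


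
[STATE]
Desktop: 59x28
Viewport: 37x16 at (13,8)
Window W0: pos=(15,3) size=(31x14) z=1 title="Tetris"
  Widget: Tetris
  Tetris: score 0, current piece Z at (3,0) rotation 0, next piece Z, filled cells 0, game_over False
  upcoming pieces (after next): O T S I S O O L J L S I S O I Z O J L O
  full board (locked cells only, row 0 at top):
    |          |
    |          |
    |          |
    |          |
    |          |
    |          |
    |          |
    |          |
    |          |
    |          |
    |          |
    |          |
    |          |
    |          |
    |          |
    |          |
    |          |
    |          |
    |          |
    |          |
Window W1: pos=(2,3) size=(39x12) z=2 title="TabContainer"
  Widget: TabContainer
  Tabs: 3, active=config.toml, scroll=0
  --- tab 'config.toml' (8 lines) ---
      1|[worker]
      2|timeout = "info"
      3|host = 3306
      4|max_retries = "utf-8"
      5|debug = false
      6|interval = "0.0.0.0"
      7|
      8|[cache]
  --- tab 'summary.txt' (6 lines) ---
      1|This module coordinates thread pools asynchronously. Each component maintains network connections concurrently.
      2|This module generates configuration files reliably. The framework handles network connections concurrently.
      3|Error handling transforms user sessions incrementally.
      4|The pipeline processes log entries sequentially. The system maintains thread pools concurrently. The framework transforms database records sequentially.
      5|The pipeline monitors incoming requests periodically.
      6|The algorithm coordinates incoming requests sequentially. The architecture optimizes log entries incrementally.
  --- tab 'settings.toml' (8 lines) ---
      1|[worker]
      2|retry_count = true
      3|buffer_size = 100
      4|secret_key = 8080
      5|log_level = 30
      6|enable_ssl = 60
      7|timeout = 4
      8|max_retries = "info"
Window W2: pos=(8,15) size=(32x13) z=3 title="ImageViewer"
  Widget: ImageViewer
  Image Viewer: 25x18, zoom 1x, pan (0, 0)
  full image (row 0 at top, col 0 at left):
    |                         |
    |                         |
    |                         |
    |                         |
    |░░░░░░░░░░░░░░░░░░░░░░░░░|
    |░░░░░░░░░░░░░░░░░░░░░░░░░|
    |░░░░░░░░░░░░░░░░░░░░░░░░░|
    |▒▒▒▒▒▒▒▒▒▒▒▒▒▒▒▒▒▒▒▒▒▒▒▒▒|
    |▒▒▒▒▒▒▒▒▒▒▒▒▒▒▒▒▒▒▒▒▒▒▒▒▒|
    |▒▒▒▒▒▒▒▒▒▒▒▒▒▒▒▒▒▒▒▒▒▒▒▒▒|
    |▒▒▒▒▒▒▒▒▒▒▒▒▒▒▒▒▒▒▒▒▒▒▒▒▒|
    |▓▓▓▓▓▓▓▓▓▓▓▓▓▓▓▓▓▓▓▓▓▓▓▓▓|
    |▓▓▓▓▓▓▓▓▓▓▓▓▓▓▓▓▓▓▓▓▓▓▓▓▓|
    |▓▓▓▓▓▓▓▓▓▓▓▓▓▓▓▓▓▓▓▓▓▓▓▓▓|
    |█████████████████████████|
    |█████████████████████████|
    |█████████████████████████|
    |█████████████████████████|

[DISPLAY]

                           ┃    ┃    
"info"                     ┃    ┃    
6                          ┃    ┃    
s = "utf-8"                ┃    ┃    
lse                        ┃    ┃    
 "0.0.0.0"                 ┃    ┃    
━━━━━━━━━━━━━━━━━━━━━━━━━━━┛    ┃    
━━━━━━━━━━━━━━━━━━━━━━━━━━┓     ┃    
geViewer                  ┃━━━━━┛    
──────────────────────────┨          
                          ┃          
                          ┃          
                          ┃          
                          ┃          
░░░░░░░░░░░░░░░░░░░░░     ┃          
░░░░░░░░░░░░░░░░░░░░░     ┃          


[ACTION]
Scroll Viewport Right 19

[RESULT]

                  ┃    ┃             
                  ┃    ┃             
                  ┃    ┃             
8"                ┃    ┃             
                  ┃    ┃             
"                 ┃    ┃             
━━━━━━━━━━━━━━━━━━┛    ┃             
━━━━━━━━━━━━━━━━━┓     ┃             
                 ┃━━━━━┛             
─────────────────┨                   
                 ┃                   
                 ┃                   
                 ┃                   
                 ┃                   
░░░░░░░░░░░░     ┃                   
░░░░░░░░░░░░     ┃                   


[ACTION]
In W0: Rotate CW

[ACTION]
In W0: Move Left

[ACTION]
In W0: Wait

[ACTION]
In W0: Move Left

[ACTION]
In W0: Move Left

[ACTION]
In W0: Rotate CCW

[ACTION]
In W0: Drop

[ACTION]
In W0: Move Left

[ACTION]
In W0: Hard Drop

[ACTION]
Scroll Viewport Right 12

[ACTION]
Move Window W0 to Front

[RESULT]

    │▓▓                ┃             
    │                  ┃             
    │                  ┃             
    │                  ┃             
    │Score:            ┃             
    │0                 ┃             
    │                  ┃             
    │                  ┃             
━━━━━━━━━━━━━━━━━━━━━━━┛             
─────────────────┨                   
                 ┃                   
                 ┃                   
                 ┃                   
                 ┃                   
░░░░░░░░░░░░     ┃                   
░░░░░░░░░░░░     ┃                   


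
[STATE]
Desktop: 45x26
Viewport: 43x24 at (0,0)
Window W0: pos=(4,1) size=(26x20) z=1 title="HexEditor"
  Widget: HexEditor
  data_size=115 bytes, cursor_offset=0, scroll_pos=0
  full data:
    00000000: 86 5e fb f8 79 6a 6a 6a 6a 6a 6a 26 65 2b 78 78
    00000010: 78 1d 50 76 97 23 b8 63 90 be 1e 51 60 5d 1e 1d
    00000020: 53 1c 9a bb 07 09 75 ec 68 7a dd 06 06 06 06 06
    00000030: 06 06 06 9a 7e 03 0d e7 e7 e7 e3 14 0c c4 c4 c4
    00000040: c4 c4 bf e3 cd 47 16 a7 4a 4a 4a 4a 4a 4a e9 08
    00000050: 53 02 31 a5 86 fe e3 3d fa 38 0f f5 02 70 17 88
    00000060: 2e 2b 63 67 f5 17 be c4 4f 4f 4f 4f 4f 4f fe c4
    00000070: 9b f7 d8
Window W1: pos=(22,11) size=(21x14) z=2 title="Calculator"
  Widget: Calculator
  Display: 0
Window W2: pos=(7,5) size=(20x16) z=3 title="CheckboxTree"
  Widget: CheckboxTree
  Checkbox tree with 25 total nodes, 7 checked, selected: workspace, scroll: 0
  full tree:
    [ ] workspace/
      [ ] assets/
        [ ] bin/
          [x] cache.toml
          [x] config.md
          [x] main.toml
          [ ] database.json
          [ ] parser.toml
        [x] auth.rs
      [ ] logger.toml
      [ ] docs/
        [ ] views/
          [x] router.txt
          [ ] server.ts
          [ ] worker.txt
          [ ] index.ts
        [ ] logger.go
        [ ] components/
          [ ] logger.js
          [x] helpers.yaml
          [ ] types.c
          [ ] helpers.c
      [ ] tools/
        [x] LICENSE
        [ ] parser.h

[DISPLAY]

                                           
    ┏━━━━━━━━━━━━━━━━━━━━━━━━┓             
    ┃ HexEditor              ┃             
    ┠────────────────────────┨             
    ┃00000000  86 5e fb f8 79┃             
    ┃00┏━━━━━━━━━━━━━━━━━━┓97┃             
    ┃00┃ CheckboxTree     ┃07┃             
    ┃00┠──────────────────┨7e┃             
    ┃00┃>[-] workspace/   ┃cd┃             
    ┃00┃   [-] assets/    ┃86┃             
    ┃00┃     [-] bin/     ┃f5┃             
    ┃00┃       [x] cache.t┃━━━━━━━━━━━━━━━┓
    ┃  ┃       [x] config.┃culator        ┃
    ┃  ┃       [x] main.to┃───────────────┨
    ┃  ┃       [ ] databas┃              0┃
    ┃  ┃       [ ] parser.┃┬───┬───┬───┐  ┃
    ┃  ┃     [x] auth.rs  ┃│ 8 │ 9 │ ÷ │  ┃
    ┃  ┃   [ ] logger.toml┃┼───┼───┼───┤  ┃
    ┃  ┃   [-] docs/      ┃│ 5 │ 6 │ × │  ┃
    ┃  ┃     [-] views/   ┃┼───┼───┼───┤  ┃
    ┗━━┗━━━━━━━━━━━━━━━━━━┛│ 2 │ 3 │ - │  ┃
                      ┃├───┼───┼───┼───┤  ┃
                      ┃│ 0 │ . │ = │ + │  ┃
                      ┃└───┴───┴───┴───┘  ┃


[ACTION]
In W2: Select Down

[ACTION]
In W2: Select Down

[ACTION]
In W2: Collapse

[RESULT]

                                           
    ┏━━━━━━━━━━━━━━━━━━━━━━━━┓             
    ┃ HexEditor              ┃             
    ┠────────────────────────┨             
    ┃00000000  86 5e fb f8 79┃             
    ┃00┏━━━━━━━━━━━━━━━━━━┓97┃             
    ┃00┃ CheckboxTree     ┃07┃             
    ┃00┠──────────────────┨7e┃             
    ┃00┃ [-] workspace/   ┃cd┃             
    ┃00┃   [-] assets/    ┃86┃             
    ┃00┃>    [-] bin/     ┃f5┃             
    ┃00┃     [x] auth.rs  ┃━━━━━━━━━━━━━━━┓
    ┃  ┃   [ ] logger.toml┃culator        ┃
    ┃  ┃   [-] docs/      ┃───────────────┨
    ┃  ┃     [-] views/   ┃              0┃
    ┃  ┃       [x] router.┃┬───┬───┬───┐  ┃
    ┃  ┃       [ ] server.┃│ 8 │ 9 │ ÷ │  ┃
    ┃  ┃       [ ] worker.┃┼───┼───┼───┤  ┃
    ┃  ┃       [ ] index.t┃│ 5 │ 6 │ × │  ┃
    ┃  ┃     [ ] logger.go┃┼───┼───┼───┤  ┃
    ┗━━┗━━━━━━━━━━━━━━━━━━┛│ 2 │ 3 │ - │  ┃
                      ┃├───┼───┼───┼───┤  ┃
                      ┃│ 0 │ . │ = │ + │  ┃
                      ┃└───┴───┴───┴───┘  ┃


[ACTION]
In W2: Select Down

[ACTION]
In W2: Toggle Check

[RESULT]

                                           
    ┏━━━━━━━━━━━━━━━━━━━━━━━━┓             
    ┃ HexEditor              ┃             
    ┠────────────────────────┨             
    ┃00000000  86 5e fb f8 79┃             
    ┃00┏━━━━━━━━━━━━━━━━━━┓97┃             
    ┃00┃ CheckboxTree     ┃07┃             
    ┃00┠──────────────────┨7e┃             
    ┃00┃ [-] workspace/   ┃cd┃             
    ┃00┃   [-] assets/    ┃86┃             
    ┃00┃     [-] bin/     ┃f5┃             
    ┃00┃>    [ ] auth.rs  ┃━━━━━━━━━━━━━━━┓
    ┃  ┃   [ ] logger.toml┃culator        ┃
    ┃  ┃   [-] docs/      ┃───────────────┨
    ┃  ┃     [-] views/   ┃              0┃
    ┃  ┃       [x] router.┃┬───┬───┬───┐  ┃
    ┃  ┃       [ ] server.┃│ 8 │ 9 │ ÷ │  ┃
    ┃  ┃       [ ] worker.┃┼───┼───┼───┤  ┃
    ┃  ┃       [ ] index.t┃│ 5 │ 6 │ × │  ┃
    ┃  ┃     [ ] logger.go┃┼───┼───┼───┤  ┃
    ┗━━┗━━━━━━━━━━━━━━━━━━┛│ 2 │ 3 │ - │  ┃
                      ┃├───┼───┼───┼───┤  ┃
                      ┃│ 0 │ . │ = │ + │  ┃
                      ┃└───┴───┴───┴───┘  ┃


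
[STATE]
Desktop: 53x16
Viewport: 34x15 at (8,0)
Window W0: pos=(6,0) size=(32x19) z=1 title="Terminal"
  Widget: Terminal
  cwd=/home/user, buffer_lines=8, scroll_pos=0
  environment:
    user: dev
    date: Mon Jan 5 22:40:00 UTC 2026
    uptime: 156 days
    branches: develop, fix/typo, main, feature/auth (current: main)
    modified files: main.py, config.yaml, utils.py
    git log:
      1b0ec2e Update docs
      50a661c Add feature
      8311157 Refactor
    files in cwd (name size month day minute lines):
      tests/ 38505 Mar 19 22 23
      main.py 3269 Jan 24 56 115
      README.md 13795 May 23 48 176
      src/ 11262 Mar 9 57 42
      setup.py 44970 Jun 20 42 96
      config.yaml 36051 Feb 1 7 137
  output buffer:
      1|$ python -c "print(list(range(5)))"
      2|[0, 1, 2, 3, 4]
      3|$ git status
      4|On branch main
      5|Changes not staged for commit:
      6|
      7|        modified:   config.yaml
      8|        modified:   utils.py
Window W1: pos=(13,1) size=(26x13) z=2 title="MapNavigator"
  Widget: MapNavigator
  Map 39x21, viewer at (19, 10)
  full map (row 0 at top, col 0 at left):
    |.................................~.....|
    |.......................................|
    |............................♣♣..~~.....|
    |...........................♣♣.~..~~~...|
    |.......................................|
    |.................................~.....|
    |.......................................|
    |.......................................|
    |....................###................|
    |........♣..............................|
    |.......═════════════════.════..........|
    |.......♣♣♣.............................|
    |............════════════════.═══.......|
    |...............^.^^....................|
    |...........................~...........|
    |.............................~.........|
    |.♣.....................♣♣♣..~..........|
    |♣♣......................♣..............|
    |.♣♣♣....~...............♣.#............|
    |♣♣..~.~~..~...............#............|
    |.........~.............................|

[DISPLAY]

━━━━━━━━━━━━━━━━━━━━━━━━━━━━━┓    
Termi┏━━━━━━━━━━━━━━━━━━━━━━━━┓   
─────┃ MapNavigator           ┃   
 pyth┠────────────────────────┨   
0, 1,┃........................┃   
 git ┃........................┃   
n bra┃.............###........┃   
hange┃.♣......................┃   
     ┃════════════@════.════..┃   
     ┃♣♣♣.....................┃   
     ┃.....════════════════.══┃   
 █   ┃........^.^^............┃   
     ┃....................~...┃   
     ┗━━━━━━━━━━━━━━━━━━━━━━━━┛   
                             ┃    


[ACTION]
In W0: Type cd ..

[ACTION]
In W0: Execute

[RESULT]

━━━━━━━━━━━━━━━━━━━━━━━━━━━━━┓    
Termi┏━━━━━━━━━━━━━━━━━━━━━━━━┓   
─────┃ MapNavigator           ┃   
 pyth┠────────────────────────┨   
0, 1,┃........................┃   
 git ┃........................┃   
n bra┃.............###........┃   
hange┃.♣......................┃   
     ┃════════════@════.════..┃   
     ┃♣♣♣.....................┃   
     ┃.....════════════════.══┃   
 cd .┃........^.^^............┃   
     ┃....................~...┃   
 █   ┗━━━━━━━━━━━━━━━━━━━━━━━━┛   
                             ┃    


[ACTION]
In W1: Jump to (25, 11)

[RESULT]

━━━━━━━━━━━━━━━━━━━━━━━━━━━━━┓    
Termi┏━━━━━━━━━━━━━━━━━━━━━━━━┓   
─────┃ MapNavigator           ┃   
 pyth┠────────────────────────┨   
0, 1,┃........................┃   
 git ┃.......###..............┃   
n bra┃........................┃   
hange┃═══════════.════........┃   
     ┃............@...........┃   
     ┃═══════════════.═══.....┃   
     ┃..^.^^..................┃   
 cd .┃..............~.........┃   
     ┃................~.......┃   
 █   ┗━━━━━━━━━━━━━━━━━━━━━━━━┛   
                             ┃    


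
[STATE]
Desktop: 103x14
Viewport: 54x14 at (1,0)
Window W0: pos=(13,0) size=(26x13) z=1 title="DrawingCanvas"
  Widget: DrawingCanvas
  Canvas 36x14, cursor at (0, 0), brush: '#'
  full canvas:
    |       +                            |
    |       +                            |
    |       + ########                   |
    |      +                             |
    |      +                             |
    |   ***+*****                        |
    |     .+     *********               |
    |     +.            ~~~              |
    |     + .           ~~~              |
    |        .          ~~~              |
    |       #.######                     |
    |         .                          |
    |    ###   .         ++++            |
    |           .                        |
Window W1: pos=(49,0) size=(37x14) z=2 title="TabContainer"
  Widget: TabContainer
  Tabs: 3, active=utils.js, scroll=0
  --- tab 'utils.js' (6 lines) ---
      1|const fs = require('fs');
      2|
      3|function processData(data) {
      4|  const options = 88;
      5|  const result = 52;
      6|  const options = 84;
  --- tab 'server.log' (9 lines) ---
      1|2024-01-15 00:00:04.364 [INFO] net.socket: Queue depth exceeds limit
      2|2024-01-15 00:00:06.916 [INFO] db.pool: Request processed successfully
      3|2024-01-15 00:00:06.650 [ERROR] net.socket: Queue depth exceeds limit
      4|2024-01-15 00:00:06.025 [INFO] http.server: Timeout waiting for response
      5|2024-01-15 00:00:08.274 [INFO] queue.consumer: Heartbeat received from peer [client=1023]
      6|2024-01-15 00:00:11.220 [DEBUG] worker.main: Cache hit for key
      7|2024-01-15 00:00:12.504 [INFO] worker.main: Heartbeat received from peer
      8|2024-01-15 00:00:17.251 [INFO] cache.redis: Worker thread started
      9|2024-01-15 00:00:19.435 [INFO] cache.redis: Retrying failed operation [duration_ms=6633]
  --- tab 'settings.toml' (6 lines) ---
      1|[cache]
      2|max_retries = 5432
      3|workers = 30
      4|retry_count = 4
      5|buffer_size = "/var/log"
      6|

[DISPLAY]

            ┏━━━━━━━━━━━━━━━━━━━━━━━━┓          ┏━━━━━
            ┃ DrawingCanvas          ┃          ┃ TabC
            ┠────────────────────────┨          ┠─────
            ┃+      +                ┃          ┃[util
            ┃       +                ┃          ┃─────
            ┃       + ########       ┃          ┃const
            ┃      +                 ┃          ┃     
            ┃      +                 ┃          ┃funct
            ┃   ***+*****            ┃          ┃  con
            ┃     .+     *********   ┃          ┃  con
            ┃     +.            ~~~  ┃          ┃  con
            ┃     + .           ~~~  ┃          ┃     
            ┗━━━━━━━━━━━━━━━━━━━━━━━━┛          ┃     
                                                ┗━━━━━


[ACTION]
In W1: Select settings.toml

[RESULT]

            ┏━━━━━━━━━━━━━━━━━━━━━━━━┓          ┏━━━━━
            ┃ DrawingCanvas          ┃          ┃ TabC
            ┠────────────────────────┨          ┠─────
            ┃+      +                ┃          ┃ util
            ┃       +                ┃          ┃─────
            ┃       + ########       ┃          ┃[cach
            ┃      +                 ┃          ┃max_r
            ┃      +                 ┃          ┃worke
            ┃   ***+*****            ┃          ┃retry
            ┃     .+     *********   ┃          ┃buffe
            ┃     +.            ~~~  ┃          ┃     
            ┃     + .           ~~~  ┃          ┃     
            ┗━━━━━━━━━━━━━━━━━━━━━━━━┛          ┃     
                                                ┗━━━━━


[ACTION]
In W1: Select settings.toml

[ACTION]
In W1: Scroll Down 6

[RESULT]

            ┏━━━━━━━━━━━━━━━━━━━━━━━━┓          ┏━━━━━
            ┃ DrawingCanvas          ┃          ┃ TabC
            ┠────────────────────────┨          ┠─────
            ┃+      +                ┃          ┃ util
            ┃       +                ┃          ┃─────
            ┃       + ########       ┃          ┃     
            ┃      +                 ┃          ┃     
            ┃      +                 ┃          ┃     
            ┃   ***+*****            ┃          ┃     
            ┃     .+     *********   ┃          ┃     
            ┃     +.            ~~~  ┃          ┃     
            ┃     + .           ~~~  ┃          ┃     
            ┗━━━━━━━━━━━━━━━━━━━━━━━━┛          ┃     
                                                ┗━━━━━


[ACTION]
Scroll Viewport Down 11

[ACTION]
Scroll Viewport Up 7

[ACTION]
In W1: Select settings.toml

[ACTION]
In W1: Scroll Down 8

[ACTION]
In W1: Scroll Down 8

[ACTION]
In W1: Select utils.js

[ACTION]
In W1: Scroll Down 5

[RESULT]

            ┏━━━━━━━━━━━━━━━━━━━━━━━━┓          ┏━━━━━
            ┃ DrawingCanvas          ┃          ┃ TabC
            ┠────────────────────────┨          ┠─────
            ┃+      +                ┃          ┃[util
            ┃       +                ┃          ┃─────
            ┃       + ########       ┃          ┃  con
            ┃      +                 ┃          ┃     
            ┃      +                 ┃          ┃     
            ┃   ***+*****            ┃          ┃     
            ┃     .+     *********   ┃          ┃     
            ┃     +.            ~~~  ┃          ┃     
            ┃     + .           ~~~  ┃          ┃     
            ┗━━━━━━━━━━━━━━━━━━━━━━━━┛          ┃     
                                                ┗━━━━━


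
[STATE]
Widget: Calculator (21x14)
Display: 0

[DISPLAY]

                    0
┌───┬───┬───┬───┐    
│ 7 │ 8 │ 9 │ ÷ │    
├───┼───┼───┼───┤    
│ 4 │ 5 │ 6 │ × │    
├───┼───┼───┼───┤    
│ 1 │ 2 │ 3 │ - │    
├───┼───┼───┼───┤    
│ 0 │ . │ = │ + │    
├───┼───┼───┼───┤    
│ C │ MC│ MR│ M+│    
└───┴───┴───┴───┘    
                     
                     


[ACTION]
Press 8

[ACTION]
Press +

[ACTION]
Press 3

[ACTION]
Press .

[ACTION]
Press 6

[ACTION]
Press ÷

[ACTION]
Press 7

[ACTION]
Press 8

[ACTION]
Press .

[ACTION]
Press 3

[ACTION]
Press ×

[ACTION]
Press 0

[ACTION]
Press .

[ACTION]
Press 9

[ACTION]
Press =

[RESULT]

         0.1333333333
┌───┬───┬───┬───┐    
│ 7 │ 8 │ 9 │ ÷ │    
├───┼───┼───┼───┤    
│ 4 │ 5 │ 6 │ × │    
├───┼───┼───┼───┤    
│ 1 │ 2 │ 3 │ - │    
├───┼───┼───┼───┤    
│ 0 │ . │ = │ + │    
├───┼───┼───┼───┤    
│ C │ MC│ MR│ M+│    
└───┴───┴───┴───┘    
                     
                     


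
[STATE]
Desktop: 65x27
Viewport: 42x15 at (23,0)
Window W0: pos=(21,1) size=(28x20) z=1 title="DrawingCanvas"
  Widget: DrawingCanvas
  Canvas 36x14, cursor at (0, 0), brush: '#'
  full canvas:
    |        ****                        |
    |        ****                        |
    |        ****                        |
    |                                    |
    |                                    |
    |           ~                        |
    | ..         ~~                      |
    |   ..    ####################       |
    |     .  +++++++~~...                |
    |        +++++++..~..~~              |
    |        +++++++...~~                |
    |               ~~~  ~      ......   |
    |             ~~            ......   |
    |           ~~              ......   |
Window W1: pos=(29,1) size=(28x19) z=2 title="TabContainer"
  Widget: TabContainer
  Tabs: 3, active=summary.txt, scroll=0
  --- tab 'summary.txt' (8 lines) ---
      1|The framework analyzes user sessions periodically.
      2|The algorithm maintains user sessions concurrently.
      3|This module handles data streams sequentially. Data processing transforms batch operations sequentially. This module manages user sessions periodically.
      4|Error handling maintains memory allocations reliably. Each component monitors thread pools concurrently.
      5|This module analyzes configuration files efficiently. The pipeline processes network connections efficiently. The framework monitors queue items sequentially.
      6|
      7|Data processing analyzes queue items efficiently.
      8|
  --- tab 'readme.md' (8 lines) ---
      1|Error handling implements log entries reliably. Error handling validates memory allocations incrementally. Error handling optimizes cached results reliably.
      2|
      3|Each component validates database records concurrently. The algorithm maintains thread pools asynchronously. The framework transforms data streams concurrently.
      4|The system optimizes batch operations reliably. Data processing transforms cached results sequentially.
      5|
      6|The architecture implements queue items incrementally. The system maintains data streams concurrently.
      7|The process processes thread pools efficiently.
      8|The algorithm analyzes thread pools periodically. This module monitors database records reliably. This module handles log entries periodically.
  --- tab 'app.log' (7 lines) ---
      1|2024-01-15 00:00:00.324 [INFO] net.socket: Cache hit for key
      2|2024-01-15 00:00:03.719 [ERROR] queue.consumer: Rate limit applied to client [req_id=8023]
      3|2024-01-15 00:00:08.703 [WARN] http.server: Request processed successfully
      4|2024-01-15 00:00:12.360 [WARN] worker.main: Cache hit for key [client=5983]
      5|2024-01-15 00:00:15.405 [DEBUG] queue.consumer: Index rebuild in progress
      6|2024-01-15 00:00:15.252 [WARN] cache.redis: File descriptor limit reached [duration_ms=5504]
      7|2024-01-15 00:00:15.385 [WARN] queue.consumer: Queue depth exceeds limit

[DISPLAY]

                                          
━━━━━━┏━━━━━━━━━━━━━━━━━━━━━━━━━━┓        
Drawin┃ TabContainer             ┃        
──────┠──────────────────────────┨        
      ┃[summary.txt]│ readme.md │┃        
      ┃──────────────────────────┃        
      ┃The framework analyzes use┃        
      ┃The algorithm maintains us┃        
      ┃This module handles data s┃        
      ┃Error handling maintains m┃        
..    ┃This module analyzes confi┃        
  ..  ┃                          ┃        
    . ┃Data processing analyzes q┃        
      ┃                          ┃        
      ┃                          ┃        


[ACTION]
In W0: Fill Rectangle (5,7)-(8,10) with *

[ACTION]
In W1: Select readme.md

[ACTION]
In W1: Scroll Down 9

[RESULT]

                                          
━━━━━━┏━━━━━━━━━━━━━━━━━━━━━━━━━━┓        
Drawin┃ TabContainer             ┃        
──────┠──────────────────────────┨        
      ┃ summary.txt │[readme.md]│┃        
      ┃──────────────────────────┃        
      ┃The algorithm analyzes thr┃        
      ┃                          ┃        
      ┃                          ┃        
      ┃                          ┃        
..    ┃                          ┃        
  ..  ┃                          ┃        
    . ┃                          ┃        
      ┃                          ┃        
      ┃                          ┃        


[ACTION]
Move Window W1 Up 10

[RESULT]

      ┏━━━━━━━━━━━━━━━━━━━━━━━━━━┓        
━━━━━━┃ TabContainer             ┃        
Drawin┠──────────────────────────┨        
──────┃ summary.txt │[readme.md]│┃        
      ┃──────────────────────────┃        
      ┃The algorithm analyzes thr┃        
      ┃                          ┃        
      ┃                          ┃        
      ┃                          ┃        
      ┃                          ┃        
..    ┃                          ┃        
  ..  ┃                          ┃        
    . ┃                          ┃        
      ┃                          ┃        
      ┃                          ┃        


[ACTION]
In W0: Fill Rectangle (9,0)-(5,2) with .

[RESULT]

      ┏━━━━━━━━━━━━━━━━━━━━━━━━━━┓        
━━━━━━┃ TabContainer             ┃        
Drawin┠──────────────────────────┨        
──────┃ summary.txt │[readme.md]│┃        
      ┃──────────────────────────┃        
      ┃The algorithm analyzes thr┃        
      ┃                          ┃        
      ┃                          ┃        
      ┃                          ┃        
..    ┃                          ┃        
..    ┃                          ┃        
....  ┃                          ┃        
..  . ┃                          ┃        
..    ┃                          ┃        
      ┃                          ┃        


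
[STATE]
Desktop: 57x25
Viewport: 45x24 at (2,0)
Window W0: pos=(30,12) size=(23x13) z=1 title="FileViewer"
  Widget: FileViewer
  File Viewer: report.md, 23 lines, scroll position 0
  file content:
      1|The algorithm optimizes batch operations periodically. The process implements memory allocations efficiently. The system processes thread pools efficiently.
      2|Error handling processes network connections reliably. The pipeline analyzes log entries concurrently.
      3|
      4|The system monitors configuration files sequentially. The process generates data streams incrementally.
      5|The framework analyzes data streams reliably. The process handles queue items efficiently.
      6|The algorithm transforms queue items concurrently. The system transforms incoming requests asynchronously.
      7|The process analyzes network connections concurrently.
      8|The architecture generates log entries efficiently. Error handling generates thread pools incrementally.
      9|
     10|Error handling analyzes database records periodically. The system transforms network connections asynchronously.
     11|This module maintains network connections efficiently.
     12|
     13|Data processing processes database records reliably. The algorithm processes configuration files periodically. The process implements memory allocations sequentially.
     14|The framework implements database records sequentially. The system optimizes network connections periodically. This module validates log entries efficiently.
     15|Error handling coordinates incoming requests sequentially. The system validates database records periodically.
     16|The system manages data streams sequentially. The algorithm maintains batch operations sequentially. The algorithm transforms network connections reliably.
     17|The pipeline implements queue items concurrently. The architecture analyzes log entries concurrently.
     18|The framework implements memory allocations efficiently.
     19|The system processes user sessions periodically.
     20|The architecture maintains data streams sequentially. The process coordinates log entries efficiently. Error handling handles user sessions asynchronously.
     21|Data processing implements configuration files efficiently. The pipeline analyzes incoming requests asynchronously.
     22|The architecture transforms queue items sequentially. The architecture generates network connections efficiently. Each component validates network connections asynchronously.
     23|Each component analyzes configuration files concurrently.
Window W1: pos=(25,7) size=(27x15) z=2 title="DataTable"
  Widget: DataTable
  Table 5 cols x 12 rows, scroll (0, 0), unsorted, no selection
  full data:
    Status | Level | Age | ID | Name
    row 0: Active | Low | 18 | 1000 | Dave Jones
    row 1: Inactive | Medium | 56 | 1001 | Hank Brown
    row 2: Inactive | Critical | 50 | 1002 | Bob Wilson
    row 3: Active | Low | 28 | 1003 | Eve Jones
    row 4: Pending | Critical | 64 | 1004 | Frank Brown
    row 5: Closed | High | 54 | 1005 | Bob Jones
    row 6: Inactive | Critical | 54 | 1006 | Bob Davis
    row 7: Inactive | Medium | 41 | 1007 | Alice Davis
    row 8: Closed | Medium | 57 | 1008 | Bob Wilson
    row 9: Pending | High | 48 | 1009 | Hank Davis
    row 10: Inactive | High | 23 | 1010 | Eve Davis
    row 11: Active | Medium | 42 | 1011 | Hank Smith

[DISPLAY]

                                             
                                             
                                             
                                             
                                             
                                             
                                             
                       ┏━━━━━━━━━━━━━━━━━━━━━
                       ┃ DataTable           
                       ┠─────────────────────
                       ┃Status  │Level   │Age
                       ┃────────┼────────┼───
                       ┃Active  │Low     │18 
                       ┃Inactive│Medium  │56 
                       ┃Inactive│Critical│50 
                       ┃Active  │Low     │28 
                       ┃Pending │Critical│64 
                       ┃Closed  │High    │54 
                       ┃Inactive│Critical│54 
                       ┃Inactive│Medium  │41 
                       ┃Closed  │Medium  │57 
                       ┗━━━━━━━━━━━━━━━━━━━━━
                            ┃The architecture
                            ┃                


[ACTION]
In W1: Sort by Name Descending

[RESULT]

                                             
                                             
                                             
                                             
                                             
                                             
                                             
                       ┏━━━━━━━━━━━━━━━━━━━━━
                       ┃ DataTable           
                       ┠─────────────────────
                       ┃Status  │Level   │Age
                       ┃────────┼────────┼───
                       ┃Active  │Medium  │42 
                       ┃Pending │High    │48 
                       ┃Inactive│Medium  │56 
                       ┃Pending │Critical│64 
                       ┃Active  │Low     │28 
                       ┃Inactive│High    │23 
                       ┃Active  │Low     │18 
                       ┃Inactive│Critical│50 
                       ┃Closed  │Medium  │57 
                       ┗━━━━━━━━━━━━━━━━━━━━━
                            ┃The architecture
                            ┃                


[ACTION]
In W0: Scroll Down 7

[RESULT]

                                             
                                             
                                             
                                             
                                             
                                             
                                             
                       ┏━━━━━━━━━━━━━━━━━━━━━
                       ┃ DataTable           
                       ┠─────────────────────
                       ┃Status  │Level   │Age
                       ┃────────┼────────┼───
                       ┃Active  │Medium  │42 
                       ┃Pending │High    │48 
                       ┃Inactive│Medium  │56 
                       ┃Pending │Critical│64 
                       ┃Active  │Low     │28 
                       ┃Inactive│High    │23 
                       ┃Active  │Low     │18 
                       ┃Inactive│Critical│50 
                       ┃Closed  │Medium  │57 
                       ┗━━━━━━━━━━━━━━━━━━━━━
                            ┃Error handling c
                            ┃The system manag
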